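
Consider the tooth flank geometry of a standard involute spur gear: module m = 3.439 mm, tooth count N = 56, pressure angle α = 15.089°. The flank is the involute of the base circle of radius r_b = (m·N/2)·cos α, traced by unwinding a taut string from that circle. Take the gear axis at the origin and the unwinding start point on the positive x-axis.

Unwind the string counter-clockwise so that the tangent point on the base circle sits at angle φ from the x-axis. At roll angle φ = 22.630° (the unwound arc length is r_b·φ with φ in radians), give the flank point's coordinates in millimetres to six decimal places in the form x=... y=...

x=99.943538 y=1.879867

pitch radius r_p = m·N/2 = 3.439·56/2 = 96.292000
base radius r_b = r_p·cos α = 96.292000·cos 15.089° = 92.972105
roll angle φ = 22.630° = 0.39496801 rad
x = r_b·(cos φ + φ·sin φ) = 92.972105·(0.92300887 + 0.39496801·0.38477866) = 99.943538
y = r_b·(sin φ − φ·cos φ) = 92.972105·(0.38477866 − 0.39496801·0.92300887) = 1.879867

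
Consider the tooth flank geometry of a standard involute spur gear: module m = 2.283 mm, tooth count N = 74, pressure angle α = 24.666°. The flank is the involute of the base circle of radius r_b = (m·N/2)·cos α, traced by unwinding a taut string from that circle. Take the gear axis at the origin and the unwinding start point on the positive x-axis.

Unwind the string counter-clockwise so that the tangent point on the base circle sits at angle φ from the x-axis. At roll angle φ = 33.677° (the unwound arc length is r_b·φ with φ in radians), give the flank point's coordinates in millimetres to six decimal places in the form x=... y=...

pitch radius r_p = m·N/2 = 2.283·74/2 = 84.471000
base radius r_b = r_p·cos α = 84.471000·cos 24.666° = 76.763527
roll angle φ = 33.677° = 0.58777453 rad
x = r_b·(cos φ + φ·sin φ) = 76.763527·(0.83217678 + 0.58777453·0.55451041) = 88.900139
y = r_b·(sin φ − φ·cos φ) = 76.763527·(0.55451041 − 0.58777453·0.83217678) = 5.018653

x=88.900139 y=5.018653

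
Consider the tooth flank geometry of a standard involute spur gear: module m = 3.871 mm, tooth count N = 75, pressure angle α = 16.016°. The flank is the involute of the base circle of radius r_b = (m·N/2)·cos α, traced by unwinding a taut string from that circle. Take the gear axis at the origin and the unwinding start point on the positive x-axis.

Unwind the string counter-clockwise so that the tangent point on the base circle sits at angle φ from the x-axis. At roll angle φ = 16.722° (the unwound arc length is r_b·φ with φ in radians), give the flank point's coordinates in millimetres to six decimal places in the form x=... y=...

pitch radius r_p = m·N/2 = 3.871·75/2 = 145.162500
base radius r_b = r_p·cos α = 145.162500·cos 16.016° = 139.527972
roll angle φ = 16.722° = 0.29185396 rad
x = r_b·(cos φ + φ·sin φ) = 139.527972·(0.95771209 + 0.29185396·0.28772828) = 145.344436
y = r_b·(sin φ − φ·cos φ) = 139.527972·(0.28772828 − 0.29185396·0.95771209) = 1.146392

x=145.344436 y=1.146392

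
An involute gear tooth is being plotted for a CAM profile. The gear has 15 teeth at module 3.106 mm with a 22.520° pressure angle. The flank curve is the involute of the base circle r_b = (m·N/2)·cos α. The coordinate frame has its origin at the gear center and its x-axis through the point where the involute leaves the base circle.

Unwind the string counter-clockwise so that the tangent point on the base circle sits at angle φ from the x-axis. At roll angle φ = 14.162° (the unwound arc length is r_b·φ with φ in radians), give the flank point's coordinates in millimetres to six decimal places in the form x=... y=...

x=22.165993 y=0.107657

pitch radius r_p = m·N/2 = 3.106·15/2 = 23.295000
base radius r_b = r_p·cos α = 23.295000·cos 22.520° = 21.518661
roll angle φ = 14.162° = 0.24717353 rad
x = r_b·(cos φ + φ·sin φ) = 21.518661·(0.96960783 + 0.24717353·0.24466437) = 22.165993
y = r_b·(sin φ − φ·cos φ) = 21.518661·(0.24466437 − 0.24717353·0.96960783) = 0.107657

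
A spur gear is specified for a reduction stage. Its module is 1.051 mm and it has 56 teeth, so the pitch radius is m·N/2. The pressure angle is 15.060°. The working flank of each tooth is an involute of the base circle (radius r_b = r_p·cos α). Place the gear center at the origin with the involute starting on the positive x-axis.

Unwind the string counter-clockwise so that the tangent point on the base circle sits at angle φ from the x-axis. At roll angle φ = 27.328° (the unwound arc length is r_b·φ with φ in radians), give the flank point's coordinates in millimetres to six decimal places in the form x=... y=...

pitch radius r_p = m·N/2 = 1.051·56/2 = 29.428000
base radius r_b = r_p·cos α = 29.428000·cos 15.060° = 28.417274
roll angle φ = 27.328° = 0.47696358 rad
x = r_b·(cos φ + φ·sin φ) = 28.417274·(0.88839299 + 0.47696358·0.45908376) = 31.468130
y = r_b·(sin φ − φ·cos φ) = 28.417274·(0.45908376 − 0.47696358·0.88839299) = 1.004626

x=31.468130 y=1.004626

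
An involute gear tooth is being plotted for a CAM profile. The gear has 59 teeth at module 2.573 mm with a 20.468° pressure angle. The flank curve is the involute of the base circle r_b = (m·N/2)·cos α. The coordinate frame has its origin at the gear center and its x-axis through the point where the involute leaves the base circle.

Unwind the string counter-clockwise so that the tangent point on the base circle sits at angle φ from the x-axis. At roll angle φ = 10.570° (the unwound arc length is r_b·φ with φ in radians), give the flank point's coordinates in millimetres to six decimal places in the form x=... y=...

pitch radius r_p = m·N/2 = 2.573·59/2 = 75.903500
base radius r_b = r_p·cos α = 75.903500·cos 20.468° = 71.111533
roll angle φ = 10.570° = 0.18448130 rad
x = r_b·(cos φ + φ·sin φ) = 71.111533·(0.98303153 + 0.18448130·0.18343666) = 72.311338
y = r_b·(sin φ − φ·cos φ) = 71.111533·(0.18343666 − 0.18448130·0.98303153) = 0.148319

x=72.311338 y=0.148319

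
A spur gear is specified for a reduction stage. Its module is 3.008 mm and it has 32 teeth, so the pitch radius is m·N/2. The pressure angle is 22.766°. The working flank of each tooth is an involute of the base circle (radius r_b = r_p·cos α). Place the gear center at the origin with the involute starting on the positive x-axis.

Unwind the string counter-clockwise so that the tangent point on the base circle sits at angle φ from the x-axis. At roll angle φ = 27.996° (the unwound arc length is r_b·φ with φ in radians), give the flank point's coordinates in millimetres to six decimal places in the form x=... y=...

pitch radius r_p = m·N/2 = 3.008·32/2 = 48.128000
base radius r_b = r_p·cos α = 48.128000·cos 22.766° = 44.378489
roll angle φ = 27.996° = 0.48862238 rad
x = r_b·(cos φ + φ·sin φ) = 44.378489·(0.88298037 + 0.48862238·0.46940992) = 49.364171
y = r_b·(sin φ − φ·cos φ) = 44.378489·(0.46940992 − 0.48862238·0.88298037) = 1.684872

x=49.364171 y=1.684872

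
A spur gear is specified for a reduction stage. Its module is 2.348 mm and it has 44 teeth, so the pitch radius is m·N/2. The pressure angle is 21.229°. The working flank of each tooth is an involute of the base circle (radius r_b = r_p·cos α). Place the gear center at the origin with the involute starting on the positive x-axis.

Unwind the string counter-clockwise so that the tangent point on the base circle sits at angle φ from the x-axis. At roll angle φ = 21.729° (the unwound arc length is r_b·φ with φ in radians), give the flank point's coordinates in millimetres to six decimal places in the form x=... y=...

x=51.489778 y=0.862925

pitch radius r_p = m·N/2 = 2.348·44/2 = 51.656000
base radius r_b = r_p·cos α = 51.656000·cos 21.229° = 48.150657
roll angle φ = 21.729° = 0.37924259 rad
x = r_b·(cos φ + φ·sin φ) = 48.150657·(0.92894531 + 0.37924259·0.37021699) = 51.489778
y = r_b·(sin φ − φ·cos φ) = 48.150657·(0.37021699 − 0.37924259·0.92894531) = 0.862925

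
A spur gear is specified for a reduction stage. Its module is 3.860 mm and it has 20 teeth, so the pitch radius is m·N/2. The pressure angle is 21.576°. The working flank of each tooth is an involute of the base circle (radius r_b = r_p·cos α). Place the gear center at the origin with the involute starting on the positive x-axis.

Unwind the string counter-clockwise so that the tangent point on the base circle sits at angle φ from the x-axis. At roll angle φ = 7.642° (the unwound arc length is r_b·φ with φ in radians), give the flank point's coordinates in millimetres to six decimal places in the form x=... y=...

pitch radius r_p = m·N/2 = 3.860·20/2 = 38.600000
base radius r_b = r_p·cos α = 38.600000·cos 21.576° = 35.895321
roll angle φ = 7.642° = 0.13337806 rad
x = r_b·(cos φ + φ·sin φ) = 35.895321·(0.99111832 + 0.13337806·0.13298295) = 36.213186
y = r_b·(sin φ − φ·cos φ) = 35.895321·(0.13298295 − 0.13337806·0.99111832) = 0.028340

x=36.213186 y=0.028340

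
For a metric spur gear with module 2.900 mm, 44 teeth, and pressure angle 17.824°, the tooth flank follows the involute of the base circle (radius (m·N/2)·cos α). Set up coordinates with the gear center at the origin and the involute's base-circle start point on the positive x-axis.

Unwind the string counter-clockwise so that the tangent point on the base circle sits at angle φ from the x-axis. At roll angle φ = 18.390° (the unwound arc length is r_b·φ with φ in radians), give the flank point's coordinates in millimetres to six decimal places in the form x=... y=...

x=63.786138 y=0.662573

pitch radius r_p = m·N/2 = 2.900·44/2 = 63.800000
base radius r_b = r_p·cos α = 63.800000·cos 17.824° = 60.737680
roll angle φ = 18.390° = 0.32096605 rad
x = r_b·(cos φ + φ·sin φ) = 60.737680·(0.94893109 + 0.32096605·0.31548342) = 63.786138
y = r_b·(sin φ − φ·cos φ) = 60.737680·(0.31548342 − 0.32096605·0.94893109) = 0.662573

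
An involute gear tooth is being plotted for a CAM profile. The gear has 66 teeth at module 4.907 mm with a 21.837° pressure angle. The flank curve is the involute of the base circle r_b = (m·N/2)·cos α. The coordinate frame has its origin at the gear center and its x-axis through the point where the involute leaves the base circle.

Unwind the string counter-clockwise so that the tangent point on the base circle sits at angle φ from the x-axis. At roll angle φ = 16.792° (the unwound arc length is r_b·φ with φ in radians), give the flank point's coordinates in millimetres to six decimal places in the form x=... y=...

pitch radius r_p = m·N/2 = 4.907·66/2 = 161.931000
base radius r_b = r_p·cos α = 161.931000·cos 21.837° = 150.311773
roll angle φ = 16.792° = 0.29307569 rad
x = r_b·(cos φ + φ·sin φ) = 150.311773·(0.95735984 + 0.29307569·0.28889813) = 156.629206
y = r_b·(sin φ − φ·cos φ) = 150.311773·(0.28889813 − 0.29307569·0.95735984) = 1.250479

x=156.629206 y=1.250479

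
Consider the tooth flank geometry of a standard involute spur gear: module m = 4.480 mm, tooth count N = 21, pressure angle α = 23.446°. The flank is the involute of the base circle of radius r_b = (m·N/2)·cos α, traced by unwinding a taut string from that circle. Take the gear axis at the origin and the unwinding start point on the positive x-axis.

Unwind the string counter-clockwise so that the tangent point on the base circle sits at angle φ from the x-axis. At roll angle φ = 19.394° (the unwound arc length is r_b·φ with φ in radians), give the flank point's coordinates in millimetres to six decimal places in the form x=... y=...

x=45.558105 y=0.551533

pitch radius r_p = m·N/2 = 4.480·21/2 = 47.040000
base radius r_b = r_p·cos α = 47.040000·cos 23.446° = 43.156165
roll angle φ = 19.394° = 0.33848916 rad
x = r_b·(cos φ + φ·sin φ) = 43.156165·(0.94325744 + 0.33848916·0.33206236) = 45.558105
y = r_b·(sin φ − φ·cos φ) = 43.156165·(0.33206236 − 0.33848916·0.94325744) = 0.551533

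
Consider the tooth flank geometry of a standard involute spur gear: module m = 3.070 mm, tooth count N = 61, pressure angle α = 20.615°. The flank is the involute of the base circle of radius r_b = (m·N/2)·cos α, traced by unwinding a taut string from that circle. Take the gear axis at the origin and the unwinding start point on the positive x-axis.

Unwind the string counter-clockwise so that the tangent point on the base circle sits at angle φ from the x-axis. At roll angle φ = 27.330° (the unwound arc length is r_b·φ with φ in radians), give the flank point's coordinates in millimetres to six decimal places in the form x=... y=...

pitch radius r_p = m·N/2 = 3.070·61/2 = 93.635000
base radius r_b = r_p·cos α = 93.635000·cos 20.615° = 87.639307
roll angle φ = 27.330° = 0.47699848 rad
x = r_b·(cos φ + φ·sin φ) = 87.639307·(0.88837696 + 0.47699848·0.45911477) = 97.049491
y = r_b·(sin φ − φ·cos φ) = 87.639307·(0.45911477 − 0.47699848·0.88837696) = 3.098953

x=97.049491 y=3.098953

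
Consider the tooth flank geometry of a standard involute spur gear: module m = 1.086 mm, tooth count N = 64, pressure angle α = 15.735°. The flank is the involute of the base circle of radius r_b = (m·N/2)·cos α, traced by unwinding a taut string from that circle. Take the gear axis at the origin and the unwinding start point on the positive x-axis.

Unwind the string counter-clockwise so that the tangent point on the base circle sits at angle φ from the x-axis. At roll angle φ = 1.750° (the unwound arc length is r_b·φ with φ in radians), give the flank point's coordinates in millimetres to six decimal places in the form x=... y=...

x=33.465312 y=0.000318

pitch radius r_p = m·N/2 = 1.086·64/2 = 34.752000
base radius r_b = r_p·cos α = 34.752000·cos 15.735° = 33.449713
roll angle φ = 1.750° = 0.03054326 rad
x = r_b·(cos φ + φ·sin φ) = 33.449713·(0.99953359 + 0.03054326·0.03053851) = 33.465312
y = r_b·(sin φ − φ·cos φ) = 33.449713·(0.03053851 − 0.03054326·0.99953359) = 0.000318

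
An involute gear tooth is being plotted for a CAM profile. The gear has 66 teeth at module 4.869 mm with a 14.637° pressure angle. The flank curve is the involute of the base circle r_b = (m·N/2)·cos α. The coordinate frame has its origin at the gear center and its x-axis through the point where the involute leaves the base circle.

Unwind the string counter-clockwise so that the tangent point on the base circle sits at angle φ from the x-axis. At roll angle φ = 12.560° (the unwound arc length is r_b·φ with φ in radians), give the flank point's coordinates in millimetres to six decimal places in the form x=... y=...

pitch radius r_p = m·N/2 = 4.869·66/2 = 160.677000
base radius r_b = r_p·cos α = 160.677000·cos 14.637° = 155.462419
roll angle φ = 12.560° = 0.21921335 rad
x = r_b·(cos φ + φ·sin φ) = 155.462419·(0.97606882 + 0.21921335·0.21746187) = 159.152998
y = r_b·(sin φ − φ·cos φ) = 155.462419·(0.21746187 − 0.21921335·0.97606882) = 0.543271

x=159.152998 y=0.543271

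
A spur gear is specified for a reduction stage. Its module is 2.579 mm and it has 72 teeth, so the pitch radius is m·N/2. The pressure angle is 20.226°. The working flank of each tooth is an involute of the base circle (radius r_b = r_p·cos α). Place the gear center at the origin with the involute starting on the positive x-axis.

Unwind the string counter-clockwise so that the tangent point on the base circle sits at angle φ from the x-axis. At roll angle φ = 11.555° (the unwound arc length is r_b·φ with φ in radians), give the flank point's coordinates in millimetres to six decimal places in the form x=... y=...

pitch radius r_p = m·N/2 = 2.579·72/2 = 92.844000
base radius r_b = r_p·cos α = 92.844000·cos 20.226° = 87.118889
roll angle φ = 11.555° = 0.20167280 rad
x = r_b·(cos φ + φ·sin φ) = 87.118889·(0.97973287 + 0.20167280·0.20030850) = 88.872562
y = r_b·(sin φ − φ·cos φ) = 87.118889·(0.20030850 − 0.20167280·0.97973287) = 0.237228

x=88.872562 y=0.237228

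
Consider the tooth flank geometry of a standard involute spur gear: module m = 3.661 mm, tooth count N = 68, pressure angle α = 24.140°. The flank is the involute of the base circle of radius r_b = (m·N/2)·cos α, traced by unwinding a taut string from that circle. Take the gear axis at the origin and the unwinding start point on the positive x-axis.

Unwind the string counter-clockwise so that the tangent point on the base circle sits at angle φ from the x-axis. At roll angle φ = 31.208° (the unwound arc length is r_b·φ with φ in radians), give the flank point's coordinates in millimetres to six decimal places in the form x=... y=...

x=129.208991 y=5.938869

pitch radius r_p = m·N/2 = 3.661·68/2 = 124.474000
base radius r_b = r_p·cos α = 124.474000·cos 24.140° = 113.588610
roll angle φ = 31.208° = 0.54468235 rad
x = r_b·(cos φ + φ·sin φ) = 113.588610·(0.85529192 + 0.54468235·0.51814644) = 129.208991
y = r_b·(sin φ − φ·cos φ) = 113.588610·(0.51814644 − 0.54468235·0.85529192) = 5.938869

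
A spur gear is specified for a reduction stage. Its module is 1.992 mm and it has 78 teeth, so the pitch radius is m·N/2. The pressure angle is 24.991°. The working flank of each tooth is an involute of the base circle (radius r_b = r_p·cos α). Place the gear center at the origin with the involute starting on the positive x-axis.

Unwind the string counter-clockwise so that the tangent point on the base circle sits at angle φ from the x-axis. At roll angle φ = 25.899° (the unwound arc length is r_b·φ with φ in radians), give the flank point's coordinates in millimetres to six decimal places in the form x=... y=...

x=77.244781 y=2.123839

pitch radius r_p = m·N/2 = 1.992·78/2 = 77.688000
base radius r_b = r_p·cos α = 77.688000·cos 24.991° = 70.414396
roll angle φ = 25.899° = 0.45202282 rad
x = r_b·(cos φ + φ·sin φ) = 70.414396·(0.89956540 + 0.45202282·0.43678609) = 77.244781
y = r_b·(sin φ − φ·cos φ) = 70.414396·(0.43678609 − 0.45202282·0.89956540) = 2.123839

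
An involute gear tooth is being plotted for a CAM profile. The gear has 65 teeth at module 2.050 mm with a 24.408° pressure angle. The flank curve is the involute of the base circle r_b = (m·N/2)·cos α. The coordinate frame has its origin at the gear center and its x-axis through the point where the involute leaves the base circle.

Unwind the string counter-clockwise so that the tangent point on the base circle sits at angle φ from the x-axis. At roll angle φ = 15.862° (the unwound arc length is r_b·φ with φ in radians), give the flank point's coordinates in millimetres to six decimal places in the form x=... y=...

x=62.951069 y=0.425824

pitch radius r_p = m·N/2 = 2.050·65/2 = 66.625000
base radius r_b = r_p·cos α = 66.625000·cos 24.408° = 60.670455
roll angle φ = 15.862° = 0.27684413 rad
x = r_b·(cos φ + φ·sin φ) = 60.670455·(0.96192279 + 0.27684413·0.27332131) = 62.951069
y = r_b·(sin φ − φ·cos φ) = 60.670455·(0.27332131 − 0.27684413·0.96192279) = 0.425824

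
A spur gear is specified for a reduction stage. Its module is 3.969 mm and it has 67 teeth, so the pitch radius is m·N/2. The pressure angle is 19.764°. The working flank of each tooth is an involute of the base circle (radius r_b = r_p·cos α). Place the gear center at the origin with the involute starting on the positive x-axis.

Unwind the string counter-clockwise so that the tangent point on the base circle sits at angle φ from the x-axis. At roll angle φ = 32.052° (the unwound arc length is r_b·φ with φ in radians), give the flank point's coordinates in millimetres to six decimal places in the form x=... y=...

x=143.202970 y=7.075915

pitch radius r_p = m·N/2 = 3.969·67/2 = 132.961500
base radius r_b = r_p·cos α = 132.961500·cos 19.764° = 125.129193
roll angle φ = 32.052° = 0.55941293 rad
x = r_b·(cos φ + φ·sin φ) = 125.129193·(0.84756681 + 0.55941293·0.53068871) = 143.202970
y = r_b·(sin φ − φ·cos φ) = 125.129193·(0.53068871 − 0.55941293·0.84756681) = 7.075915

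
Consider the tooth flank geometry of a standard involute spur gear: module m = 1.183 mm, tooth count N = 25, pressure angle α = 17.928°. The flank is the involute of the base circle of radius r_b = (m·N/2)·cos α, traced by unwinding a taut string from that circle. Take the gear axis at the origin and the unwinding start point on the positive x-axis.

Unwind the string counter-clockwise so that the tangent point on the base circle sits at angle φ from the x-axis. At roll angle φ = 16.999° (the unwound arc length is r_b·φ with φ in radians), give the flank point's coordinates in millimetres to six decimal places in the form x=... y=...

pitch radius r_p = m·N/2 = 1.183·25/2 = 14.787500
base radius r_b = r_p·cos α = 14.787500·cos 17.928° = 14.069479
roll angle φ = 16.999° = 0.29668852 rad
x = r_b·(cos φ + φ·sin φ) = 14.069479·(0.95630986 + 0.29668852·0.29235501) = 14.675146
y = r_b·(sin φ − φ·cos φ) = 14.069479·(0.29235501 − 0.29668852·0.95630986) = 0.121404

x=14.675146 y=0.121404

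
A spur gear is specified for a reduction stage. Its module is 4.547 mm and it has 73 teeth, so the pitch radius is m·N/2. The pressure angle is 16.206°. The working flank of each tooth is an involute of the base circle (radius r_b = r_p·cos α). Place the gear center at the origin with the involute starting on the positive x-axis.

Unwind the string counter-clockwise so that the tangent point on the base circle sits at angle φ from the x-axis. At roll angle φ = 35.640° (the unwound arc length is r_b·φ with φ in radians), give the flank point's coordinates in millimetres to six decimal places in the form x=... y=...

pitch radius r_p = m·N/2 = 4.547·73/2 = 165.965500
base radius r_b = r_p·cos α = 165.965500·cos 16.206° = 159.370772
roll angle φ = 35.640° = 0.62203535 rad
x = r_b·(cos φ + φ·sin φ) = 159.370772·(0.81269416 + 0.62203535·0.58269048) = 187.284282
y = r_b·(sin φ − φ·cos φ) = 159.370772·(0.58269048 − 0.62203535·0.81269416) = 12.298003

x=187.284282 y=12.298003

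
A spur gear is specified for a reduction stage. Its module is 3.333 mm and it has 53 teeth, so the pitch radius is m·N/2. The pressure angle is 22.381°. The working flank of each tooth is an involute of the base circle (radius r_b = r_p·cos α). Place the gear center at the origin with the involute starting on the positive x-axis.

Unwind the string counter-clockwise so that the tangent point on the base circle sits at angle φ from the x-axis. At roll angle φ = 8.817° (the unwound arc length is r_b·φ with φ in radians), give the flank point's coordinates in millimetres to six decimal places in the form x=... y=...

pitch radius r_p = m·N/2 = 3.333·53/2 = 88.324500
base radius r_b = r_p·cos α = 88.324500·cos 22.381° = 81.671223
roll angle φ = 8.817° = 0.15388568 rad
x = r_b·(cos φ + φ·sin φ) = 81.671223·(0.98818295 + 0.15388568·0.15327904) = 82.632526
y = r_b·(sin φ − φ·cos φ) = 81.671223·(0.15327904 − 0.15388568·0.98818295) = 0.098972

x=82.632526 y=0.098972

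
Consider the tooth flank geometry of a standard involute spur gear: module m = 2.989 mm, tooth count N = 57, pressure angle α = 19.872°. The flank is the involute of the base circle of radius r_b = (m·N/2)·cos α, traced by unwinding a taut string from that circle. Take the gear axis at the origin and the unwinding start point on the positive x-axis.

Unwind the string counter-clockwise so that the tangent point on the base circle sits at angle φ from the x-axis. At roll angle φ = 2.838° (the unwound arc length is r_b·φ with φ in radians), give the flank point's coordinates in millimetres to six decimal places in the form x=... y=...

pitch radius r_p = m·N/2 = 2.989·57/2 = 85.186500
base radius r_b = r_p·cos α = 85.186500·cos 19.872° = 80.114015
roll angle φ = 2.838° = 0.04953244 rad
x = r_b·(cos φ + φ·sin φ) = 80.114015·(0.99877352 + 0.04953244·0.04951219) = 80.212233
y = r_b·(sin φ − φ·cos φ) = 80.114015·(0.04951219 − 0.04953244·0.99877352) = 0.003245

x=80.212233 y=0.003245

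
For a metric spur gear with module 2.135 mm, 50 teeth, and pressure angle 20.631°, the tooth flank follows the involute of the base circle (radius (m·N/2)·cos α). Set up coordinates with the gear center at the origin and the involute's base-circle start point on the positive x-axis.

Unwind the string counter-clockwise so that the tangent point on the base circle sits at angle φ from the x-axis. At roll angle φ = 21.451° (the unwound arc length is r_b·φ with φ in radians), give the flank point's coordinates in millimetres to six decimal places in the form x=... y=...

x=53.331129 y=0.861602

pitch radius r_p = m·N/2 = 2.135·50/2 = 53.375000
base radius r_b = r_p·cos α = 53.375000·cos 20.631° = 49.952010
roll angle φ = 21.451° = 0.37439058 rad
x = r_b·(cos φ + φ·sin φ) = 49.952010·(0.93073066 + 0.37439058·0.36570539) = 53.331129
y = r_b·(sin φ − φ·cos φ) = 49.952010·(0.36570539 − 0.37439058·0.93073066) = 0.861602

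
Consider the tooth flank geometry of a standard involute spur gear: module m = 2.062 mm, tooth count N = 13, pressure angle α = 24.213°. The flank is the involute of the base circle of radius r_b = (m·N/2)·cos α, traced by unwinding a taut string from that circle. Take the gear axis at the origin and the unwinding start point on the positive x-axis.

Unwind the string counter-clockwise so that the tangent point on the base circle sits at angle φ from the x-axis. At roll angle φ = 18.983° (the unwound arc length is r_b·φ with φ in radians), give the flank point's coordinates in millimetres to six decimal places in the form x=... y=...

x=12.876509 y=0.146568

pitch radius r_p = m·N/2 = 2.062·13/2 = 13.403000
base radius r_b = r_p·cos α = 13.403000·cos 24.213° = 12.223899
roll angle φ = 18.983° = 0.33131585 rad
x = r_b·(cos φ + φ·sin φ) = 12.223899·(0.94561513 + 0.33131585·0.32528760) = 12.876509
y = r_b·(sin φ − φ·cos φ) = 12.223899·(0.32528760 − 0.33131585·0.94561513) = 0.146568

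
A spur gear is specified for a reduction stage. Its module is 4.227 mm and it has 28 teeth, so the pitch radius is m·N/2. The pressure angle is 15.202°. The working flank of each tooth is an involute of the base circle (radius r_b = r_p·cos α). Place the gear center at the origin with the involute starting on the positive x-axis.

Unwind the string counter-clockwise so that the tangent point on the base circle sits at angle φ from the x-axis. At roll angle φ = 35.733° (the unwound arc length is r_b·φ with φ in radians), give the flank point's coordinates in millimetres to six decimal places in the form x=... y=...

pitch radius r_p = m·N/2 = 4.227·28/2 = 59.178000
base radius r_b = r_p·cos α = 59.178000·cos 15.202° = 57.107204
roll angle φ = 35.733° = 0.62365850 rad
x = r_b·(cos φ + φ·sin φ) = 57.107204·(0.81174730 + 0.62365850·0.58400884) = 67.156324
y = r_b·(sin φ − φ·cos φ) = 57.107204·(0.58400884 − 0.62365850·0.81174730) = 4.440413

x=67.156324 y=4.440413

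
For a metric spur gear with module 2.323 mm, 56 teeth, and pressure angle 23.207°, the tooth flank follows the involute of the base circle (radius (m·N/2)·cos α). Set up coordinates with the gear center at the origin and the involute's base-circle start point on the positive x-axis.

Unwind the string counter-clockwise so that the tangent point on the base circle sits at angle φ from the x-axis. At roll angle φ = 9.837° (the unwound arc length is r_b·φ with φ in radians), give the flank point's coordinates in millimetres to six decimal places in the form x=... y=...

pitch radius r_p = m·N/2 = 2.323·56/2 = 65.044000
base radius r_b = r_p·cos α = 65.044000·cos 23.207° = 59.781108
roll angle φ = 9.837° = 0.17168804 rad
x = r_b·(cos φ + φ·sin φ) = 59.781108·(0.98529778 + 0.17168804·0.17084581) = 60.655703
y = r_b·(sin φ − φ·cos φ) = 59.781108·(0.17084581 − 0.17168804·0.98529778) = 0.100550

x=60.655703 y=0.100550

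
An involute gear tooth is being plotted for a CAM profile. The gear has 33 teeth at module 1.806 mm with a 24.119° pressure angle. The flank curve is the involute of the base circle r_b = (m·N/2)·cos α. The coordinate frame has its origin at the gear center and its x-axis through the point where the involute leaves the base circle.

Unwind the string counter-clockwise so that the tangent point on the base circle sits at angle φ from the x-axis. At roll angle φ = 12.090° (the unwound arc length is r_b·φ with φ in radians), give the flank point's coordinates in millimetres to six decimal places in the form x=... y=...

pitch radius r_p = m·N/2 = 1.806·33/2 = 29.799000
base radius r_b = r_p·cos α = 29.799000·cos 24.119° = 27.197509
roll angle φ = 12.090° = 0.21101031 rad
x = r_b·(cos φ + φ·sin φ) = 27.197509·(0.97781981 + 0.21101031·0.20944790) = 27.796275
y = r_b·(sin φ − φ·cos φ) = 27.197509·(0.20944790 − 0.21101031·0.97781981) = 0.084798

x=27.796275 y=0.084798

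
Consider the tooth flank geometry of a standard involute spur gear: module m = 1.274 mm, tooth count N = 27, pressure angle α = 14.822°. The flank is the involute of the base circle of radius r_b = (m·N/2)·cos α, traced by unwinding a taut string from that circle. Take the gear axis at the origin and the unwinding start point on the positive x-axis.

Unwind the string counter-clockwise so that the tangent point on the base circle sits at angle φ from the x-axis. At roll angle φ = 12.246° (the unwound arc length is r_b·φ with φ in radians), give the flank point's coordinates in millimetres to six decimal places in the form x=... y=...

pitch radius r_p = m·N/2 = 1.274·27/2 = 17.199000
base radius r_b = r_p·cos α = 17.199000·cos 14.822° = 16.626707
roll angle φ = 12.246° = 0.21373302 rad
x = r_b·(cos φ + φ·sin φ) = 16.626707·(0.97724592 + 0.21373302·0.21210945) = 17.002150
y = r_b·(sin φ − φ·cos φ) = 16.626707·(0.21210945 − 0.21373302·0.97724592) = 0.053866

x=17.002150 y=0.053866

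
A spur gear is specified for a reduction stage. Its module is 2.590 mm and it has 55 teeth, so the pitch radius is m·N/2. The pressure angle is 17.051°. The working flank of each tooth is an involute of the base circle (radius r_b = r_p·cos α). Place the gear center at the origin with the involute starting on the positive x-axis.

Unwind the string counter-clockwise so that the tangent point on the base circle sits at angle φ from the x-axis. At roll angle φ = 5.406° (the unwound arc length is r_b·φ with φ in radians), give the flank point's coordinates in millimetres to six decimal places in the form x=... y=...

pitch radius r_p = m·N/2 = 2.590·55/2 = 71.225000
base radius r_b = r_p·cos α = 71.225000·cos 17.051° = 68.094243
roll angle φ = 5.406° = 0.09435250 rad
x = r_b·(cos φ + φ·sin φ) = 68.094243·(0.99555210 + 0.09435250·0.09421257) = 68.396670
y = r_b·(sin φ − φ·cos φ) = 68.094243·(0.09421257 − 0.09435250·0.99555210) = 0.019049

x=68.396670 y=0.019049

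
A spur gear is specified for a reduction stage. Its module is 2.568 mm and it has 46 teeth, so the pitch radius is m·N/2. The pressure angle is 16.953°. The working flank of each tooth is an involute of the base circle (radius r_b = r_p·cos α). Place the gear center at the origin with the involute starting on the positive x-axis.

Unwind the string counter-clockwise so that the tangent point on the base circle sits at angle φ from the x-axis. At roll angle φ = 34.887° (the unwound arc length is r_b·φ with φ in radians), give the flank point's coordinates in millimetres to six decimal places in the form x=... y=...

x=66.019616 y=4.095830

pitch radius r_p = m·N/2 = 2.568·46/2 = 59.064000
base radius r_b = r_p·cos α = 59.064000·cos 16.953° = 56.497331
roll angle φ = 34.887° = 0.60889302 rad
x = r_b·(cos φ + φ·sin φ) = 56.497331·(0.82028167 + 0.60889302·0.57195977) = 66.019616
y = r_b·(sin φ − φ·cos φ) = 56.497331·(0.57195977 − 0.60889302·0.82028167) = 4.095830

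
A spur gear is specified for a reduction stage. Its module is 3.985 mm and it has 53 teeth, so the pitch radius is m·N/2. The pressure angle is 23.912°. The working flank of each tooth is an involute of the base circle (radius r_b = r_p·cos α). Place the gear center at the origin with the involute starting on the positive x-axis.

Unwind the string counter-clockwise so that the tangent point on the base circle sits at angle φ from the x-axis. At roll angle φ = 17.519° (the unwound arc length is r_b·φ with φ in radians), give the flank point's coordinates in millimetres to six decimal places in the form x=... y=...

x=100.946389 y=0.911326

pitch radius r_p = m·N/2 = 3.985·53/2 = 105.602500
base radius r_b = r_p·cos α = 105.602500·cos 23.912° = 96.538541
roll angle φ = 17.519° = 0.30576423 rad
x = r_b·(cos φ + φ·sin φ) = 96.538541·(0.95361718 + 0.30576423·0.30102205) = 100.946389
y = r_b·(sin φ − φ·cos φ) = 96.538541·(0.30102205 − 0.30576423·0.95361718) = 0.911326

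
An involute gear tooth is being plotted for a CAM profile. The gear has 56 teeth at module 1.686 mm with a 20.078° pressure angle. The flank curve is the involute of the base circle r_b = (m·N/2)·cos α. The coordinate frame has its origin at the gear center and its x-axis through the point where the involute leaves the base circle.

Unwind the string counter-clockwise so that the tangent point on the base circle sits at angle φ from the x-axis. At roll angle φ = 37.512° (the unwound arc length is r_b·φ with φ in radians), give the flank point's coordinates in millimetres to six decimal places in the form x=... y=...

pitch radius r_p = m·N/2 = 1.686·56/2 = 47.208000
base radius r_b = r_p·cos α = 47.208000·cos 20.078° = 44.338988
roll angle φ = 37.512° = 0.65470791 rad
x = r_b·(cos φ + φ·sin φ) = 44.338988·(0.79322582 + 0.65470791·0.60892758) = 52.847441
y = r_b·(sin φ − φ·cos φ) = 44.338988·(0.60892758 − 0.65470791·0.79322582) = 3.972612

x=52.847441 y=3.972612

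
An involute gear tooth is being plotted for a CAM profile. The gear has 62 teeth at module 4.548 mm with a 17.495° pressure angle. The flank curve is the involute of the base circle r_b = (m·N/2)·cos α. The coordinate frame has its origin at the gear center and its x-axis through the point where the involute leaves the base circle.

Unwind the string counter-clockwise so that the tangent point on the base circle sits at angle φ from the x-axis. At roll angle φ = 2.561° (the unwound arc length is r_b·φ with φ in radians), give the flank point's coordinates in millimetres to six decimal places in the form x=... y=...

pitch radius r_p = m·N/2 = 4.548·62/2 = 140.988000
base radius r_b = r_p·cos α = 140.988000·cos 17.495° = 134.466345
roll angle φ = 2.561° = 0.04469788 rad
x = r_b·(cos φ + φ·sin φ) = 134.466345·(0.99900122 + 0.04469788·0.04468300) = 134.600603
y = r_b·(sin φ − φ·cos φ) = 134.466345·(0.04468300 − 0.04469788·0.99900122) = 0.004002

x=134.600603 y=0.004002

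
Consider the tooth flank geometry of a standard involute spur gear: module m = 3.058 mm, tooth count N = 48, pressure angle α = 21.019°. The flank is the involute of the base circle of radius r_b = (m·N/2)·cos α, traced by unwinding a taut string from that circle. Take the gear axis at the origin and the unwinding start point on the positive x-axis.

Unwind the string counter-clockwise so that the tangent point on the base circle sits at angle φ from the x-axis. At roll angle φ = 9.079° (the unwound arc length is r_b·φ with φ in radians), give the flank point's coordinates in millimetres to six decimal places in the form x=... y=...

x=69.363312 y=0.090632

pitch radius r_p = m·N/2 = 3.058·48/2 = 73.392000
base radius r_b = r_p·cos α = 73.392000·cos 21.019° = 68.508609
roll angle φ = 9.079° = 0.15845844 rad
x = r_b·(cos φ + φ·sin φ) = 68.508609·(0.98747171 + 0.15845844·0.15779615) = 69.363312
y = r_b·(sin φ − φ·cos φ) = 68.508609·(0.15779615 − 0.15845844·0.98747171) = 0.090632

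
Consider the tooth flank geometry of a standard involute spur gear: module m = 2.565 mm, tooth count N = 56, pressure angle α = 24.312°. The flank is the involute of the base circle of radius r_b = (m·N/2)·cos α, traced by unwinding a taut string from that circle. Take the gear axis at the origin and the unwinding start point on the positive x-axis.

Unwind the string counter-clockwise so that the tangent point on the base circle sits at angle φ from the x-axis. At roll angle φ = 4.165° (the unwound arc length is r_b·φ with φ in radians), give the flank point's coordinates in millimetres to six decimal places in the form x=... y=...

x=65.623493 y=0.008376

pitch radius r_p = m·N/2 = 2.565·56/2 = 71.820000
base radius r_b = r_p·cos α = 71.820000·cos 24.312° = 65.450792
roll angle φ = 4.165° = 0.07269296 rad
x = r_b·(cos φ + φ·sin φ) = 65.450792·(0.99735903 + 0.07269296·0.07262896) = 65.623493
y = r_b·(sin φ − φ·cos φ) = 65.450792·(0.07262896 − 0.07269296·0.99735903) = 0.008376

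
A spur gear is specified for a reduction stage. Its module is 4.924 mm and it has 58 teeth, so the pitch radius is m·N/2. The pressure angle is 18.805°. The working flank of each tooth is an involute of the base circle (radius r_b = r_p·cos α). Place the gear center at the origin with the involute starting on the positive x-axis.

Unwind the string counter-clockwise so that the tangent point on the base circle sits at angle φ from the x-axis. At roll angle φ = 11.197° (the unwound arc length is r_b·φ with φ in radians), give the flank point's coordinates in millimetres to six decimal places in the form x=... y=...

x=137.730311 y=0.335003

pitch radius r_p = m·N/2 = 4.924·58/2 = 142.796000
base radius r_b = r_p·cos α = 142.796000·cos 18.805° = 135.173711
roll angle φ = 11.197° = 0.19542452 rad
x = r_b·(cos φ + φ·sin φ) = 135.173711·(0.98096532 + 0.19542452·0.19418299) = 137.730311
y = r_b·(sin φ − φ·cos φ) = 135.173711·(0.19418299 − 0.19542452·0.98096532) = 0.335003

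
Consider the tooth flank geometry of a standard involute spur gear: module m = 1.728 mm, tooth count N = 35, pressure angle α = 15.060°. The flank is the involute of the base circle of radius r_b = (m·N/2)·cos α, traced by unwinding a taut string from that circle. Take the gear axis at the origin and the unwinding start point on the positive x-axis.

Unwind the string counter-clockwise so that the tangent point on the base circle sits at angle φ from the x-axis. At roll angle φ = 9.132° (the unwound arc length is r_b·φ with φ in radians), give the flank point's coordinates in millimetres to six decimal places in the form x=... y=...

x=29.569935 y=0.039310

pitch radius r_p = m·N/2 = 1.728·35/2 = 30.240000
base radius r_b = r_p·cos α = 30.240000·cos 15.060° = 29.201385
roll angle φ = 9.132° = 0.15938347 rad
x = r_b·(cos φ + φ·sin φ) = 29.201385·(0.98732532 + 0.15938347·0.15870952) = 29.569935
y = r_b·(sin φ − φ·cos φ) = 29.201385·(0.15870952 − 0.15938347·0.98732532) = 0.039310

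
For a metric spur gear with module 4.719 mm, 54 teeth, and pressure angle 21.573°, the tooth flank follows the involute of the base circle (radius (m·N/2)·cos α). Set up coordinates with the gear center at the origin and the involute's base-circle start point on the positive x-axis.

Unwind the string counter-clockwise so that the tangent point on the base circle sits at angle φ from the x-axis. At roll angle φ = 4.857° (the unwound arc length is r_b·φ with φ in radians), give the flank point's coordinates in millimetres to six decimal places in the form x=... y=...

pitch radius r_p = m·N/2 = 4.719·54/2 = 127.413000
base radius r_b = r_p·cos α = 127.413000·cos 21.573° = 118.487701
roll angle φ = 4.857° = 0.08477064 rad
x = r_b·(cos φ + φ·sin φ) = 118.487701·(0.99640912 + 0.08477064·0.08466915) = 118.912667
y = r_b·(sin φ − φ·cos φ) = 118.487701·(0.08466915 − 0.08477064·0.99640912) = 0.024042

x=118.912667 y=0.024042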